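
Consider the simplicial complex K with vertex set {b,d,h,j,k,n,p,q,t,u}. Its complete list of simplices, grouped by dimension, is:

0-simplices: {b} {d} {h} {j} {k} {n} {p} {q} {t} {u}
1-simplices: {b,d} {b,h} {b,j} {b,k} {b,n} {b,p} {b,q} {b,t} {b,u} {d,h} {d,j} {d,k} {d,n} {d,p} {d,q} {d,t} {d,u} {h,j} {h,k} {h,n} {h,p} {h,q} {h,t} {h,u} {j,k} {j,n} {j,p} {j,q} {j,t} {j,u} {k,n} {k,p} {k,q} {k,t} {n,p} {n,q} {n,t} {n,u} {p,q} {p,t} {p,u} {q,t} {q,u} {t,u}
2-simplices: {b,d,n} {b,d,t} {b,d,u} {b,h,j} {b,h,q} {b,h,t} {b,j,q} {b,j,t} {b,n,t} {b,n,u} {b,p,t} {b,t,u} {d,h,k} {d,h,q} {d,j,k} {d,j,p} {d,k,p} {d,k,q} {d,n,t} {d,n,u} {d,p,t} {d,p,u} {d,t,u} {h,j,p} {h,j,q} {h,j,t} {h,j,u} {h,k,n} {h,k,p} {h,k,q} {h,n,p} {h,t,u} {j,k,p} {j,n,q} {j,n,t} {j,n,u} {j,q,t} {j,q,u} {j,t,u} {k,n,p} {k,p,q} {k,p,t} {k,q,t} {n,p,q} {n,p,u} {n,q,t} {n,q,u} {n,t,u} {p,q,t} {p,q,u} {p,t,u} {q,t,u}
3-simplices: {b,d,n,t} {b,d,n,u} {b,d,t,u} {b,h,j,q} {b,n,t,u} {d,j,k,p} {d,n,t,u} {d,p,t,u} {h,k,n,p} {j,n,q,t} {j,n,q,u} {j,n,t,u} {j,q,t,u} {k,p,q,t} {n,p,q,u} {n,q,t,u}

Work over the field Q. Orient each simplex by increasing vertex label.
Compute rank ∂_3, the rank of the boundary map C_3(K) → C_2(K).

n_0=10 n_1=44 n_2=52 n_3=16  [Q]
∂1: piv[bd,bh,bj,bk,bn,bp,bq,bt,bu] rk=9  ker:dh,dj,dk,dn,dp,dq,dt,du,hj,hk,hn,hp,hq,ht,hu,jk,jn,jp,jq,jt,ju,kn,kp,kq,kt,np,nq,nt,nu,pq,pt,pu,qt,qu,tu
∂2: piv[bdn,bdt,bdu,bhj,bhq,bht,bjq,bjt,bnt,bnu,bpt,btu,dhk,dhq,djk,djp,dkp,dkq,dpt,dpu,hjp,hju,hkn,hkp,hnp,htu,jnq,jnt,jqt,jqu,kpq,kpt,kqt,npq] rk=34  ker:dnt,dnu,dtu,hjq,hjt,hkq,jkp,jnu,jtu,knp,npu,nqt,nqu,ntu,pqt,pqu,ptu,qtu
∂3: piv[bdnt,bdnu,bdtu,bhjq,bntu,djkp,dptu,hknp,jnqt,jnqu,jntu,jqtu,kpqt,npqu] rk=14  ker:dntu,nqtu
rk∂_3=14

rank∂_3=14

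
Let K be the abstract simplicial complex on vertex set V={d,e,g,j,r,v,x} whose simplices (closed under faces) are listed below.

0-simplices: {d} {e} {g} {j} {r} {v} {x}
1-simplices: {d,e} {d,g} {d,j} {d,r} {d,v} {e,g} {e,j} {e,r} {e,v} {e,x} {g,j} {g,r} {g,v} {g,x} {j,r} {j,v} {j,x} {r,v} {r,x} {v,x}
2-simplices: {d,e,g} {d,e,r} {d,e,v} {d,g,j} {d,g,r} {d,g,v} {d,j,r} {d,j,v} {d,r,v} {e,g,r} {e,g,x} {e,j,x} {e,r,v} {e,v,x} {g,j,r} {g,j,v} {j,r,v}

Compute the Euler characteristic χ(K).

n_0=7 n_1=20 n_2=17
χ=+7−20+17=4

χ(K)=4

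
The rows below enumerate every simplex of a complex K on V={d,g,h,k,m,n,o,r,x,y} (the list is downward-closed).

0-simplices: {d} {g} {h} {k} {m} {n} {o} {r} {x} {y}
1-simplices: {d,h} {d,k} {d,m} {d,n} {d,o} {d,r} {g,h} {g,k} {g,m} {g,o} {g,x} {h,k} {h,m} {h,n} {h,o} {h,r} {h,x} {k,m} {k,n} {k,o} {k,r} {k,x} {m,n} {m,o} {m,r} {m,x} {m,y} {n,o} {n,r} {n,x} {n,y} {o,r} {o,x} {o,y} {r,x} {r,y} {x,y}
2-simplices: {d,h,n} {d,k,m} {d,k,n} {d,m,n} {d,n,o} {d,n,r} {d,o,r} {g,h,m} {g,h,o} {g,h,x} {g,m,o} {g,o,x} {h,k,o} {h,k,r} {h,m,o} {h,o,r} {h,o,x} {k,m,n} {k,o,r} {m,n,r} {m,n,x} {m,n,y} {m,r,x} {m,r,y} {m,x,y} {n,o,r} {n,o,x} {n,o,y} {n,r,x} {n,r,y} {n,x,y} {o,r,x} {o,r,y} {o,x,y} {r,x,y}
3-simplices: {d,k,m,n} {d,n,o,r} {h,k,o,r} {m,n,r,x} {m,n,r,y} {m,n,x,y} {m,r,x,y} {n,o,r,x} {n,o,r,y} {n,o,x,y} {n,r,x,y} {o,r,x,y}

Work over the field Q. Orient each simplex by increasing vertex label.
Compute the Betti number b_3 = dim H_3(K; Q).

b_3=2

n_0=10 n_1=37 n_2=35 n_3=12  [Q]
∂1: piv[dh,dk,dm,dn,do,dr,gh,gx,my] rk=9  ker:gk,gm,go,hk,hm,hn,ho,hr,hx,km,kn,ko,kr,kx,mn,mo,mr,mx,no,nr,nx,ny,or,ox,oy,rx,ry,xy
∂2: piv[dhn,dkm,dkn,dmn,dno,dnr,dor,ghm,gho,ghx,gmo,gox,hko,hkr,hor,mnr,mnx,mny,mrx,mry,mxy,nox,noy] rk=23  ker:hmo,hox,kmn,kor,nor,nrx,nry,nxy,orx,ory,oxy,rxy
∂3: piv[dkmn,dnor,hkor,mnrx,mnry,mnxy,mrxy,norx,nory,noxy] rk=10  ker:nrxy,orxy
b_3=(12−10)−0=2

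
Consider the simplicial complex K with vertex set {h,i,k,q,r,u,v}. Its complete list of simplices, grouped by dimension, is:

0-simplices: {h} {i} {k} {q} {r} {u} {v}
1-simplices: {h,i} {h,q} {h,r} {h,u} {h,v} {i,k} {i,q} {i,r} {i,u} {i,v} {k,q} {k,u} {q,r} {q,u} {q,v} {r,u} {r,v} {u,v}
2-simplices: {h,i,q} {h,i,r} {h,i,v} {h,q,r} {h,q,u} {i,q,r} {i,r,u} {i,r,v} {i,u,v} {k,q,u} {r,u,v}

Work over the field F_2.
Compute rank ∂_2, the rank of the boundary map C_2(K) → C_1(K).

n_0=7 n_1=18 n_2=11  [Z2]
∂1: piv[hi,hq,hr,hu,hv,ik] rk=6  ker:iq,ir,iu,iv,kq,ku,qr,qu,qv,ru,rv,uv
∂2: piv[hiq,hir,hiv,hqr,hqu,iru,irv,iuv,kqu] rk=9  ker:iqr,ruv
rk∂_2=9

rank∂_2=9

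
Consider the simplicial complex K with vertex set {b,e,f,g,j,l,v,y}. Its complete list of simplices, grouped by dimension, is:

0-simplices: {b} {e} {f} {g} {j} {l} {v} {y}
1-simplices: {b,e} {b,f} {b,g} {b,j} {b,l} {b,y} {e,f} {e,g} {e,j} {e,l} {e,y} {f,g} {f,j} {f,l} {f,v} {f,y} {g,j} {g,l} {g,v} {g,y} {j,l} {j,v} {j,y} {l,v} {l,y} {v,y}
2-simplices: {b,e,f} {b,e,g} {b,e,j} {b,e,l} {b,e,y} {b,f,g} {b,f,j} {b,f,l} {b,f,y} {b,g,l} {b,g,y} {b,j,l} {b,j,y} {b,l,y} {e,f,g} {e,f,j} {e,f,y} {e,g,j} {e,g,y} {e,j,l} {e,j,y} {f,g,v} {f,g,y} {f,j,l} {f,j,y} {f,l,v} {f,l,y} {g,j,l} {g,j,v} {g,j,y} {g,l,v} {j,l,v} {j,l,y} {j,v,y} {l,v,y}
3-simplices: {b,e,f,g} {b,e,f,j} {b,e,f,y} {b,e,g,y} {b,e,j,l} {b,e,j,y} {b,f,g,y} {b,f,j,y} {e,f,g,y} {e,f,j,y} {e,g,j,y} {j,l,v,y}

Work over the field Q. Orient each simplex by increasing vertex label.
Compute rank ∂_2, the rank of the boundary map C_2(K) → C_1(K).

rank∂_2=19

n_0=8 n_1=26 n_2=35 n_3=12  [Q]
∂1: piv[be,bf,bg,bj,bl,by,fv] rk=7  ker:ef,eg,ej,el,ey,fg,fj,fl,fy,gj,gl,gv,gy,jl,jv,jy,lv,ly,vy
∂2: piv[bef,beg,bej,bel,bey,bfg,bfj,bfl,bfy,bgl,bgy,bjl,bjy,bly,egj,fgv,flv,gjv,jvy] rk=19  ker:efg,efj,efy,egy,ejl,ejy,fgy,fjl,fjy,fly,gjl,gjy,glv,jlv,jly,lvy
∂3: piv[befg,befj,befy,begy,bejl,bejy,bfgy,bfjy,egjy,jlvy] rk=10  ker:efgy,efjy
rk∂_2=19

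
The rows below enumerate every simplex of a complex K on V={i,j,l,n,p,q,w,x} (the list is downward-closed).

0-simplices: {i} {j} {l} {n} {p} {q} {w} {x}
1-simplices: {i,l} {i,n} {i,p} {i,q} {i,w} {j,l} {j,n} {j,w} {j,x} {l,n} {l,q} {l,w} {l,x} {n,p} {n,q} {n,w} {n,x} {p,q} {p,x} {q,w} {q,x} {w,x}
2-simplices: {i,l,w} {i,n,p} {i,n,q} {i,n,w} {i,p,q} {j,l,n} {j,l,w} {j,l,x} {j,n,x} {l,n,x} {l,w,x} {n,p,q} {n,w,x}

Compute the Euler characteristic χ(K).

n_0=8 n_1=22 n_2=13
χ=+8−22+13=-1

χ(K)=-1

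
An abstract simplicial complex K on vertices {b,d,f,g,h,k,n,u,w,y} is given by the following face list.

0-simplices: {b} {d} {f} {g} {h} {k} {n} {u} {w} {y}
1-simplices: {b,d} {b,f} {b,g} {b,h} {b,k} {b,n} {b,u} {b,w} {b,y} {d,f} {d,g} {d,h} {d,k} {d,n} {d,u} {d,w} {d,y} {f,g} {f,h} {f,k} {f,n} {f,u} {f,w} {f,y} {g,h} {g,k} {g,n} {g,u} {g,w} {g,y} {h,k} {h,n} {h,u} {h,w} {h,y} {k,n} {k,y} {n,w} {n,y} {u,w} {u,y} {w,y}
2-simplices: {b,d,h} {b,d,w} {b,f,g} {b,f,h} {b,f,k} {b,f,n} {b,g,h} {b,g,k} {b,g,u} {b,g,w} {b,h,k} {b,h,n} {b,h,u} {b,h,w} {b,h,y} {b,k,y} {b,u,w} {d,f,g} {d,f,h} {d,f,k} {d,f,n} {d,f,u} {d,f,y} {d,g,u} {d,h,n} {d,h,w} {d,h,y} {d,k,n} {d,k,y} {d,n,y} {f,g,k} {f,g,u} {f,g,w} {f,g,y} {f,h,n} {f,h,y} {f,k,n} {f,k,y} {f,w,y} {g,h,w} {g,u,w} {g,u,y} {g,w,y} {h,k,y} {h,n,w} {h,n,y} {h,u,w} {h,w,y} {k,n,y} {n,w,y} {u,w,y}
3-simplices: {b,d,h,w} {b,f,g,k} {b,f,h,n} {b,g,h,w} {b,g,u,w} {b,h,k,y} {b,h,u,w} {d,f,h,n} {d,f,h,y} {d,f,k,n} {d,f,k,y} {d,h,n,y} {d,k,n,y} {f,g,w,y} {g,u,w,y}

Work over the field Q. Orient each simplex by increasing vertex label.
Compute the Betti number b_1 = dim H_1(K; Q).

n_0=10 n_1=42 n_2=51 n_3=15  [Q]
∂1: piv[bd,bf,bg,bh,bk,bn,bu,bw,by] rk=9  ker:df,dg,dh,dk,dn,du,dw,dy,fg,fh,fk,fn,fu,fw,fy,gh,gk,gn,gu,gw,gy,hk,hn,hu,hw,hy,kn,ky,nw,ny,uw,uy,wy
∂2: piv[bdh,bdw,bfg,bfh,bfk,bfn,bgh,bgk,bgu,bgw,bhk,bhn,bhu,bhw,bhy,bky,buw,dfg,dfh,dfk,dfn,dfu,dfy,dgu,dhy,dkn,dny,fgw,fgy,fwy,guy,hnw] rk=32  ker:dhn,dhw,dky,fgk,fgu,fhn,fhy,fkn,fky,ghw,guw,gwy,hky,hny,huw,hwy,kny,nwy,uwy
∂3: piv[bdhw,bfgk,bfhn,bghw,bguw,bhky,bhuw,dfhn,dfhy,dfkn,dfky,dhny,dkny,fgwy,guwy] rk=15
b_1=(42−9)−32=1

b_1=1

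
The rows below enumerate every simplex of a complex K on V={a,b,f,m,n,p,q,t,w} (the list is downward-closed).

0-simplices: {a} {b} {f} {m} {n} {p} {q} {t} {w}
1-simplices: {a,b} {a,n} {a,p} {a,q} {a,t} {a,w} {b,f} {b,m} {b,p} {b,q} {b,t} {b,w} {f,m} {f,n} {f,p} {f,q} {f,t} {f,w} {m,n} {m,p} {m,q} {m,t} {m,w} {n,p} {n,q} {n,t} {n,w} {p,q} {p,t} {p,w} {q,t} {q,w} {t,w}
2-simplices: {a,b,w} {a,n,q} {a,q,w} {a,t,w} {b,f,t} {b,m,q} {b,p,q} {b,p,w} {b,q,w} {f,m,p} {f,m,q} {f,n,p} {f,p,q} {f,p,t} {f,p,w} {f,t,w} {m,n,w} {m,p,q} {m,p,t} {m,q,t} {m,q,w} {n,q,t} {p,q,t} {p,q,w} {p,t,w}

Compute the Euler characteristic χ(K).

χ(K)=1

n_0=9 n_1=33 n_2=25
χ=+9−33+25=1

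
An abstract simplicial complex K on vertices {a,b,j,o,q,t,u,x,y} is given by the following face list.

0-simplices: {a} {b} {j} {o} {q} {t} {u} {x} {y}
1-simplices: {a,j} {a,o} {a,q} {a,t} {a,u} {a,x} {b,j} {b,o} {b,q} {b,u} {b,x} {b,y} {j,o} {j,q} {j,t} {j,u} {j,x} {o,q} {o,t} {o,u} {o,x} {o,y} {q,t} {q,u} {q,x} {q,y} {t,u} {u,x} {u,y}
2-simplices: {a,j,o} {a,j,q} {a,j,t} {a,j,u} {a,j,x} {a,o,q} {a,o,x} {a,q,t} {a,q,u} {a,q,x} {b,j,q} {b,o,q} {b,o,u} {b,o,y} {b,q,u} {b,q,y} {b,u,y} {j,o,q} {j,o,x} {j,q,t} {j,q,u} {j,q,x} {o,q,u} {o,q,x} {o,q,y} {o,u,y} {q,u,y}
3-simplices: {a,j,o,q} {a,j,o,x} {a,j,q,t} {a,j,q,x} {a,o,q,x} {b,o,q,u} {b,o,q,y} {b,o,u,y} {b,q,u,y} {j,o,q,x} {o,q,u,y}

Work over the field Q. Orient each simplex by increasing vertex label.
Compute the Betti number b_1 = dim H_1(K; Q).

n_0=9 n_1=29 n_2=27 n_3=11  [Q]
∂1: piv[aj,ao,aq,at,au,ax,bj,by] rk=8  ker:bo,bq,bu,bx,jo,jq,jt,ju,jx,oq,ot,ou,ox,oy,qt,qu,qx,qy,tu,ux,uy
∂2: piv[ajo,ajq,ajt,aju,ajx,aoq,aox,aqt,aqu,aqx,bjq,boq,bou,boy,bqu,bqy,buy] rk=17  ker:joq,jox,jqt,jqu,jqx,oqu,oqx,oqy,ouy,quy
∂3: piv[ajoq,ajox,ajqt,ajqx,aoqx,boqu,boqy,bouy,bquy] rk=9  ker:joqx,oquy
b_1=(29−8)−17=4

b_1=4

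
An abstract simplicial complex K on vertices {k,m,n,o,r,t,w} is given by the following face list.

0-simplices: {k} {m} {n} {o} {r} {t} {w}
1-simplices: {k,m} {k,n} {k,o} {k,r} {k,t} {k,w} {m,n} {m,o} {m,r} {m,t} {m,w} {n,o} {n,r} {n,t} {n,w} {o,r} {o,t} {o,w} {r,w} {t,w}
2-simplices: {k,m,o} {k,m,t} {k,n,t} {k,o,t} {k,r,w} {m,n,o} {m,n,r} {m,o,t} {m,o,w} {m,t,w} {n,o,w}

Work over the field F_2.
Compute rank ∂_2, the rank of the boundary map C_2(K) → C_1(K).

n_0=7 n_1=20 n_2=11  [Z2]
∂1: piv[km,kn,ko,kr,kt,kw] rk=6  ker:mn,mo,mr,mt,mw,no,nr,nt,nw,or,ot,ow,rw,tw
∂2: piv[kmo,kmt,knt,kot,krw,mno,mnr,mow,mtw,now] rk=10  ker:mot
rk∂_2=10

rank∂_2=10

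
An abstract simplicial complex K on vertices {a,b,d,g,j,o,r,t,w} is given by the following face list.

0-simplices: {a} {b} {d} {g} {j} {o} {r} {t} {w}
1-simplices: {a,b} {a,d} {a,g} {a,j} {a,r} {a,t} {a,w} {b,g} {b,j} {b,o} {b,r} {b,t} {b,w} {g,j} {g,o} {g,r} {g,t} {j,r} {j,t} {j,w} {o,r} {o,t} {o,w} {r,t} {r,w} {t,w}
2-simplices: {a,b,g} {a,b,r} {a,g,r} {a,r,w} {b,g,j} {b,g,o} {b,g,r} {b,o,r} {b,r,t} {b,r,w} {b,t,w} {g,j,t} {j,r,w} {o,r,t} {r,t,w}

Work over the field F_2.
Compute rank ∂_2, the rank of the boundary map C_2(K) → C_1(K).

rank∂_2=13

n_0=9 n_1=26 n_2=15  [Z2]
∂1: piv[ab,ad,ag,aj,ar,at,aw,bo] rk=8  ker:bg,bj,br,bt,bw,gj,go,gr,gt,jr,jt,jw,or,ot,ow,rt,rw,tw
∂2: piv[abg,abr,agr,arw,bgj,bgo,bor,brt,brw,btw,gjt,jrw,ort] rk=13  ker:bgr,rtw
rk∂_2=13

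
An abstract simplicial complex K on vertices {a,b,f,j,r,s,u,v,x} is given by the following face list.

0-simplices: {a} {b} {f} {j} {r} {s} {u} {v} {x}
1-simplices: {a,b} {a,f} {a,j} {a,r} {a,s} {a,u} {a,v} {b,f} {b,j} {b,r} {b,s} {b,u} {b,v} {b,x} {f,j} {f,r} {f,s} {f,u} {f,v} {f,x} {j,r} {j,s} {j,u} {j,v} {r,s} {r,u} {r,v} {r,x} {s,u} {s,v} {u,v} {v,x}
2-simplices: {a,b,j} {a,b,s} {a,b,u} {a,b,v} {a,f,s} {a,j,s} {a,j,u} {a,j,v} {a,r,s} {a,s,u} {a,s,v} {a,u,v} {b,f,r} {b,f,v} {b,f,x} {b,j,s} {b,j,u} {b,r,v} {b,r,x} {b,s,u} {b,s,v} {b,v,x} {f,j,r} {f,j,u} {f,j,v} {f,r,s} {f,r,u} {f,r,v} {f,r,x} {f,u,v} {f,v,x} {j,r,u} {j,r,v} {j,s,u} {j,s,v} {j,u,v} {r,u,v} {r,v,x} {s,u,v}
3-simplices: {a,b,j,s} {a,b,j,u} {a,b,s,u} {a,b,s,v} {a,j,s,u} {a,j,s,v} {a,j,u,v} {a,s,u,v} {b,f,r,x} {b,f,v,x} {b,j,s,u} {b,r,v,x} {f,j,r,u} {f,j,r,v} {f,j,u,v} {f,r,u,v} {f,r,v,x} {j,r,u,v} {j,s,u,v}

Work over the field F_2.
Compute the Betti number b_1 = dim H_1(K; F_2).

n_0=9 n_1=32 n_2=39 n_3=19  [Z2]
∂1: piv[ab,af,aj,ar,as,au,av,bx] rk=8  ker:bf,bj,br,bs,bu,bv,fj,fr,fs,fu,fv,fx,jr,js,ju,jv,rs,ru,rv,rx,su,sv,uv,vx
∂2: piv[abj,abs,abu,abv,afs,ajs,aju,ajv,ars,asu,asv,auv,bfr,bfv,bfx,brv,brx,bvx,fjr,fju,fjv,frs,fru] rk=23  ker:bjs,bju,bsu,bsv,frv,frx,fuv,fvx,jru,jrv,jsu,jsv,juv,ruv,rvx,suv
∂3: piv[abjs,abju,absu,absv,ajsu,ajsv,ajuv,asuv,bfrx,bfvx,brvx,fjru,fjrv,fjuv,fruv,frvx] rk=16  ker:bjsu,jruv,jsuv
b_1=(32−8)−23=1

b_1=1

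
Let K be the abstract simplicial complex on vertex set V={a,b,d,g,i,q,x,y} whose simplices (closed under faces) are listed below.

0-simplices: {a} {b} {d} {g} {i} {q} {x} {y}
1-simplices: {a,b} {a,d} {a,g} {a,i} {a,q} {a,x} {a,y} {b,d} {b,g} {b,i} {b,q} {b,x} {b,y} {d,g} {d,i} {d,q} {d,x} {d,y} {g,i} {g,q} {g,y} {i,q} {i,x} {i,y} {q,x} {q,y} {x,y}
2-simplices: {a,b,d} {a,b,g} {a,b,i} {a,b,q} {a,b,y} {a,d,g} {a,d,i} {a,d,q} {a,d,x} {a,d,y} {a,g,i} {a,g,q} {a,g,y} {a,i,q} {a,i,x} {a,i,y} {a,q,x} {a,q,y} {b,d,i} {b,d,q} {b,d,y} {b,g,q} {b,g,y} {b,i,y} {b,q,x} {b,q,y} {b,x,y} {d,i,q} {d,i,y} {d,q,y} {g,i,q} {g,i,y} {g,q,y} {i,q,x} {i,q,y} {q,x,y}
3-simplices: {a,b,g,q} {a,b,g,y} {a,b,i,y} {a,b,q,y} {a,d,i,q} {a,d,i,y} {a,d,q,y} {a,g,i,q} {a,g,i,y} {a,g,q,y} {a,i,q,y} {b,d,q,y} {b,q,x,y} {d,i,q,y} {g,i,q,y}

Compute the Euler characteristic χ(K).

n_0=8 n_1=27 n_2=36 n_3=15
χ=+8−27+36−15=2

χ(K)=2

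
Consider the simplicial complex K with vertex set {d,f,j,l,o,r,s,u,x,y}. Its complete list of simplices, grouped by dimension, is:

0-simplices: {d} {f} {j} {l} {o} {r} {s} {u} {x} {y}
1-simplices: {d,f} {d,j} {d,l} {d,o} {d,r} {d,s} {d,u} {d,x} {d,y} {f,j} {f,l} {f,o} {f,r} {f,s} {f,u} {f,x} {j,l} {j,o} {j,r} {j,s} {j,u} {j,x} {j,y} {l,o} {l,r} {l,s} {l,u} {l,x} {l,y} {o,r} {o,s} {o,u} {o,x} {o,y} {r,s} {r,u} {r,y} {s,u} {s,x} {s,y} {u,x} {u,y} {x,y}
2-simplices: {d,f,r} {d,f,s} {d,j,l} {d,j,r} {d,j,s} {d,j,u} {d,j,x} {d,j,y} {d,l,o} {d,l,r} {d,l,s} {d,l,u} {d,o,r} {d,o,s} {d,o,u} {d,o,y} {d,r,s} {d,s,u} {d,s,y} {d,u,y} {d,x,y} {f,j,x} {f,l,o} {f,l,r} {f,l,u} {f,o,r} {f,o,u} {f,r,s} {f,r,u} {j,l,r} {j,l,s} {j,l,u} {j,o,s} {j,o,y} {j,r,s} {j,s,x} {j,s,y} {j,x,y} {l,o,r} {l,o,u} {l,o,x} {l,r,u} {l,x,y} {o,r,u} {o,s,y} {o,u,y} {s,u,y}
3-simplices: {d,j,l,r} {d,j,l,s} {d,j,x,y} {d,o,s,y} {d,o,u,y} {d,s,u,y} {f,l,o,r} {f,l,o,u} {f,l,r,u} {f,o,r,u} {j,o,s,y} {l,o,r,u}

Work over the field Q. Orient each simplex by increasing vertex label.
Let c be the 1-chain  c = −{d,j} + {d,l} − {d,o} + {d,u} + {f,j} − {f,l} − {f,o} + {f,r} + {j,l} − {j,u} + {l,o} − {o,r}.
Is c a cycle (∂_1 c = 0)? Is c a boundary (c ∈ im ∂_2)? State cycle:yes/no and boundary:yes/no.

cycle:yes boundary:no

n_0=10 n_1=43 n_2=47 n_3=12  [Q]
∂1: piv[df,dj,dl,do,dr,ds,du,dx,dy] rk=9  ker:fj,fl,fo,fr,fs,fu,fx,jl,jo,jr,js,ju,jx,jy,lo,lr,ls,lu,lx,ly,or,os,ou,ox,oy,rs,ru,ry,su,sx,sy,ux,uy,xy
∂2: piv[dfr,dfs,djl,djr,djs,dju,djx,djy,dlo,dlr,dls,dlu,dor,dos,dou,doy,drs,dsu,dsy,duy,dxy,fjx,flo,flr,flu,fru,jos,jsx,lox,lxy] rk=30  ker:for,fou,frs,jlr,jls,jlu,joy,jrs,jsy,jxy,lor,lou,lru,oru,osy,ouy,suy
∂3: piv[djlr,djls,djxy,dosy,douy,dsuy,flor,flou,flru,foru,josy] rk=11  ker:loru
∂1c = 0
c vs im∂2: residual ≠ 0 ⇒ not boundary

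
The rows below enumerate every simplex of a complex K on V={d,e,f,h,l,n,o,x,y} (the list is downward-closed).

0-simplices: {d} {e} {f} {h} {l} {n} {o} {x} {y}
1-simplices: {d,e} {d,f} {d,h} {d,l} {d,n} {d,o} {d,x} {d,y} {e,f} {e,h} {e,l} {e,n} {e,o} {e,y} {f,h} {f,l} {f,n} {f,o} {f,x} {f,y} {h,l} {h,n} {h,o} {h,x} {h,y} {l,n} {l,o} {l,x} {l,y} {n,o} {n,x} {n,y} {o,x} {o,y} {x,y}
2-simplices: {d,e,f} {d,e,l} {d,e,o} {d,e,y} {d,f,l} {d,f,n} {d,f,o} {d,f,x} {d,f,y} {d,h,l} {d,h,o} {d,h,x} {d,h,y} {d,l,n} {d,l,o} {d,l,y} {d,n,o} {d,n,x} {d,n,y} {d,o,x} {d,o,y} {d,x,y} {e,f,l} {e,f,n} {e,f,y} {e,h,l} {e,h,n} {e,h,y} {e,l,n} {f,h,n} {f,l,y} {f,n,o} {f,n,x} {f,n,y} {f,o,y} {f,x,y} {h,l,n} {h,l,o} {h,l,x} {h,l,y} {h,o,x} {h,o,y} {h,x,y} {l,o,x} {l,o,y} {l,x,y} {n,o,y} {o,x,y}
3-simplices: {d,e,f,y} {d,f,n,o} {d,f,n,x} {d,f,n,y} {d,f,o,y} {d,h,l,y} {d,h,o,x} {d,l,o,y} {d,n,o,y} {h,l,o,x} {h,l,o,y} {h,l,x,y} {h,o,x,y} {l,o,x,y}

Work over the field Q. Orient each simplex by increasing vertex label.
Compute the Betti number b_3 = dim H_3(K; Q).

b_3=1

n_0=9 n_1=35 n_2=48 n_3=14  [Q]
∂1: piv[de,df,dh,dl,dn,do,dx,dy] rk=8  ker:ef,eh,el,en,eo,ey,fh,fl,fn,fo,fx,fy,hl,hn,ho,hx,hy,ln,lo,lx,ly,no,nx,ny,ox,oy,xy
∂2: piv[def,del,deo,dey,dfl,dfn,dfo,dfx,dfy,dhl,dho,dhx,dhy,dln,dlo,dly,dno,dnx,dny,dox,doy,dxy,efn,ehl,ehn,fhn,hlx] rk=27  ker:efl,efy,ehy,eln,fly,fno,fnx,fny,foy,fxy,hln,hlo,hly,hox,hoy,hxy,lox,loy,lxy,noy,oxy
∂3: piv[defy,dfno,dfnx,dfny,dfoy,dhly,dhox,dloy,dnoy,hlox,hloy,hlxy,hoxy] rk=13  ker:loxy
b_3=(14−13)−0=1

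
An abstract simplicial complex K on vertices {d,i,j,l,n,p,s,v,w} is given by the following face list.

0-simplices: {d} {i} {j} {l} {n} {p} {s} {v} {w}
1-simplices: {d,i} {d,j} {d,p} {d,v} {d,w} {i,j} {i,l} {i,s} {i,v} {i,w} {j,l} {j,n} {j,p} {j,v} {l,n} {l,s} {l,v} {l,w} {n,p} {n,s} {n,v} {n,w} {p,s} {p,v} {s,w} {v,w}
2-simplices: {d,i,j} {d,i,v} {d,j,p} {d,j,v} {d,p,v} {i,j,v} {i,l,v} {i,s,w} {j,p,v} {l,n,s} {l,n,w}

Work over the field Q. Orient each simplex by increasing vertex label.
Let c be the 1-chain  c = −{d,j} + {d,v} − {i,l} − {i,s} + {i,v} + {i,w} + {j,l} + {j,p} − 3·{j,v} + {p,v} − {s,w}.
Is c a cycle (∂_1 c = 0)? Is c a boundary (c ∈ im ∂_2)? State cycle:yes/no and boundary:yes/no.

cycle:yes boundary:no

n_0=9 n_1=26 n_2=11  [Q]
∂1: piv[di,dj,dp,dv,dw,il,is,jn] rk=8  ker:ij,iv,iw,jl,jp,jv,ln,ls,lv,lw,np,ns,nv,nw,ps,pv,sw,vw
∂2: piv[dij,div,djp,djv,dpv,ilv,isw,lns,lnw] rk=9  ker:ijv,jpv
∂1c = 0
c vs im∂2: residual ≠ 0 ⇒ not boundary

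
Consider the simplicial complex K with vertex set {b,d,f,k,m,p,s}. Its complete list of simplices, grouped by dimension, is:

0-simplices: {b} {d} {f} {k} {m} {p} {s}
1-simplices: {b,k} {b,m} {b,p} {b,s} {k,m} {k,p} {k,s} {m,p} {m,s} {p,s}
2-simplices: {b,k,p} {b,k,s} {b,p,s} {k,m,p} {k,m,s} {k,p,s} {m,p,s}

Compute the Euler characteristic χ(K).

χ(K)=4

n_0=7 n_1=10 n_2=7
χ=+7−10+7=4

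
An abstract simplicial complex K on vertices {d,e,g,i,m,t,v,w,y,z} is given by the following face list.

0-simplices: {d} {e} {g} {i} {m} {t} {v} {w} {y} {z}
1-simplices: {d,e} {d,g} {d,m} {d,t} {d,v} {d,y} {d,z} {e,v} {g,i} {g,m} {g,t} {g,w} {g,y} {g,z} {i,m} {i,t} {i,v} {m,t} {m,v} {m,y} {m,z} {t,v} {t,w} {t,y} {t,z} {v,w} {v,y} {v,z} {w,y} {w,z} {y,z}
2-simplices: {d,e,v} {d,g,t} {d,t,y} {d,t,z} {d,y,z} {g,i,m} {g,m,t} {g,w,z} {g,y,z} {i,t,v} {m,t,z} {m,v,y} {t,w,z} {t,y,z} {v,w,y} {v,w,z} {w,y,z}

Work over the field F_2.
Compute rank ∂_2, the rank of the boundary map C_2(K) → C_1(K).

n_0=10 n_1=31 n_2=17  [Z2]
∂1: piv[de,dg,dm,dt,dv,dy,dz,gi,gw] rk=9  ker:ev,gm,gt,gy,gz,im,it,iv,mt,mv,my,mz,tv,tw,ty,tz,vw,vy,vz,wy,wz,yz
∂2: piv[dev,dgt,dty,dtz,dyz,gim,gmt,gwz,gyz,itv,mtz,mvy,twz,vwy,vwz,wyz] rk=16  ker:tyz
rk∂_2=16

rank∂_2=16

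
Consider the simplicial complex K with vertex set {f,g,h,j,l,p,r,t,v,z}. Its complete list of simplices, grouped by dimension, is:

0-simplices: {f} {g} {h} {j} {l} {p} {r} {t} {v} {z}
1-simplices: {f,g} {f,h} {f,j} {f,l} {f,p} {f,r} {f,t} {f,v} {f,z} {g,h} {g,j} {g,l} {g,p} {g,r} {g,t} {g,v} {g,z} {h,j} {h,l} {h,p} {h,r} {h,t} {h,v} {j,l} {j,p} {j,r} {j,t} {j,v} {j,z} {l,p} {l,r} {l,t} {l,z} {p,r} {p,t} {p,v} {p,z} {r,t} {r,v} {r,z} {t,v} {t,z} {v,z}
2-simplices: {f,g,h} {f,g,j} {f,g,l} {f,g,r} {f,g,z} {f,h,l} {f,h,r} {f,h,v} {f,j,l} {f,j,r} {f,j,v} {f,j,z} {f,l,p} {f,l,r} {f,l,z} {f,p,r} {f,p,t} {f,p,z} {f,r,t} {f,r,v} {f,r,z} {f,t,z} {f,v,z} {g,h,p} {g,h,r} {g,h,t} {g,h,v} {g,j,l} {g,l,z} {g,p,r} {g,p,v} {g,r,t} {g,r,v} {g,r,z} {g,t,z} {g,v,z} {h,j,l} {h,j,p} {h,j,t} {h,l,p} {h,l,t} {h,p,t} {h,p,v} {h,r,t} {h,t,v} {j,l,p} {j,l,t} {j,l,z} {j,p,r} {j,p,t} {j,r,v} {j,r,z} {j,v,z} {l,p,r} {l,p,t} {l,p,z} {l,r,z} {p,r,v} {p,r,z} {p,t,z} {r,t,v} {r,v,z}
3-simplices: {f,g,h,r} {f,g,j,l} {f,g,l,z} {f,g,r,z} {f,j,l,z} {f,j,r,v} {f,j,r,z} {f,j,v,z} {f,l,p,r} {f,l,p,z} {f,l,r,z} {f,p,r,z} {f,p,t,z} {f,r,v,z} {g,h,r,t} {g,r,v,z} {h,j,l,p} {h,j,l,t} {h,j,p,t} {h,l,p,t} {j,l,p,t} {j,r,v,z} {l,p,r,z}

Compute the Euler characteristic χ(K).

n_0=10 n_1=43 n_2=62 n_3=23
χ=+10−43+62−23=6

χ(K)=6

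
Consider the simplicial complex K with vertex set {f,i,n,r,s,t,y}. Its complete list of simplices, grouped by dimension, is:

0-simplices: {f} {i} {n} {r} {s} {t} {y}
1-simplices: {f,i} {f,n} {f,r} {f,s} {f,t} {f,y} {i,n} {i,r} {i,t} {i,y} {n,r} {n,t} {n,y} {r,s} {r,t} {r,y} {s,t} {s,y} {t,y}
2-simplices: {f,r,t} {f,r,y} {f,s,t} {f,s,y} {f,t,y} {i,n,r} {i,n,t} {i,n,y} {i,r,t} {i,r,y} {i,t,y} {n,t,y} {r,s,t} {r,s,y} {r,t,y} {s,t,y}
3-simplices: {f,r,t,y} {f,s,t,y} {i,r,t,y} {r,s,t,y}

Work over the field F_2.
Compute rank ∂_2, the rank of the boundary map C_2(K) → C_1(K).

rank∂_2=11

n_0=7 n_1=19 n_2=16 n_3=4  [Z2]
∂1: piv[fi,fn,fr,fs,ft,fy] rk=6  ker:in,ir,it,iy,nr,nt,ny,rs,rt,ry,st,sy,ty
∂2: piv[frt,fry,fst,fsy,fty,inr,int,iny,irt,iry,rst] rk=11  ker:ity,nty,rsy,rty,sty
∂3: piv[frty,fsty,irty,rsty] rk=4
rk∂_2=11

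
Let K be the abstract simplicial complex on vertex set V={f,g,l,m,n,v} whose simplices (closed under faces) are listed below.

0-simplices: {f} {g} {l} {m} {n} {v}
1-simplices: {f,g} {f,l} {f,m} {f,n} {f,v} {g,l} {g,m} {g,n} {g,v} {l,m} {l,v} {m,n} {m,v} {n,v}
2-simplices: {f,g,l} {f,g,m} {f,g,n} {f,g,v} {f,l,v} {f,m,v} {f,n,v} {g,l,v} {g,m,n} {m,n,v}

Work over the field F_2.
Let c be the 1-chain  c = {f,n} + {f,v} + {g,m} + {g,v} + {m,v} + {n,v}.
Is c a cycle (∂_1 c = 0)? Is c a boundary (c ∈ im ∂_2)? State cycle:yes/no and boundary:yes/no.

n_0=6 n_1=14 n_2=10  [Z2]
∂1: piv[fg,fl,fm,fn,fv] rk=5  ker:gl,gm,gn,gv,lm,lv,mn,mv,nv
∂2: piv[fgl,fgm,fgn,fgv,flv,fmv,fnv,gmn] rk=8  ker:glv,mnv
∂1c = 0
c vs im∂2: reduces to 0 ⇒ boundary

cycle:yes boundary:yes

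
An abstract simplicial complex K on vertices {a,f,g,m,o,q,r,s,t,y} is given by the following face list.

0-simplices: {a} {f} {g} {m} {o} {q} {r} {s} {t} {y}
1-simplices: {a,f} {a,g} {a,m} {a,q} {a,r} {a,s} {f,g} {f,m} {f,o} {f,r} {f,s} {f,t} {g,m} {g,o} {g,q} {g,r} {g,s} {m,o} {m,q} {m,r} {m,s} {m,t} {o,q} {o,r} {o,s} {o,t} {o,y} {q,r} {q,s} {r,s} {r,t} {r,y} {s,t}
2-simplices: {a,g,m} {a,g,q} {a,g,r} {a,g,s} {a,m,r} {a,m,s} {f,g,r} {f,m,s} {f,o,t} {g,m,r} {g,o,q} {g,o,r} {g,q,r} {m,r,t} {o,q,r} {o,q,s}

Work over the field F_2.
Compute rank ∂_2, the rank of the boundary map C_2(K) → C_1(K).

n_0=10 n_1=33 n_2=16  [Z2]
∂1: piv[af,ag,am,aq,ar,as,fo,ft,oy] rk=9  ker:fg,fm,fr,fs,gm,go,gq,gr,gs,mo,mq,mr,ms,mt,oq,or,os,ot,qr,qs,rs,rt,ry,st
∂2: piv[agm,agq,agr,ags,amr,ams,fgr,fms,fot,goq,gor,gqr,mrt,oqs] rk=14  ker:gmr,oqr
rk∂_2=14

rank∂_2=14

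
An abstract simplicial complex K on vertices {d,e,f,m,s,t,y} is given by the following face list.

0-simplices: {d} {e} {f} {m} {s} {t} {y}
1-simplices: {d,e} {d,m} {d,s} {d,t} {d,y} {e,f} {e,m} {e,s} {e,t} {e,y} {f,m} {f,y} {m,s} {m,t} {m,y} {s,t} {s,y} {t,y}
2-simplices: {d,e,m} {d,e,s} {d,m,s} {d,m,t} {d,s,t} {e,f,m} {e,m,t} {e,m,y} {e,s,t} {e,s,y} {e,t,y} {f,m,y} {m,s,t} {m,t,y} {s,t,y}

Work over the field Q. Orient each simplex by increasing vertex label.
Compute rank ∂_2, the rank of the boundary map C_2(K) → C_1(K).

n_0=7 n_1=18 n_2=15  [Q]
∂1: piv[de,dm,ds,dt,dy,ef] rk=6  ker:em,es,et,ey,fm,fy,ms,mt,my,st,sy,ty
∂2: piv[dem,des,dms,dmt,dst,efm,emt,emy,esy,ety,fmy] rk=11  ker:est,mst,mty,sty
rk∂_2=11

rank∂_2=11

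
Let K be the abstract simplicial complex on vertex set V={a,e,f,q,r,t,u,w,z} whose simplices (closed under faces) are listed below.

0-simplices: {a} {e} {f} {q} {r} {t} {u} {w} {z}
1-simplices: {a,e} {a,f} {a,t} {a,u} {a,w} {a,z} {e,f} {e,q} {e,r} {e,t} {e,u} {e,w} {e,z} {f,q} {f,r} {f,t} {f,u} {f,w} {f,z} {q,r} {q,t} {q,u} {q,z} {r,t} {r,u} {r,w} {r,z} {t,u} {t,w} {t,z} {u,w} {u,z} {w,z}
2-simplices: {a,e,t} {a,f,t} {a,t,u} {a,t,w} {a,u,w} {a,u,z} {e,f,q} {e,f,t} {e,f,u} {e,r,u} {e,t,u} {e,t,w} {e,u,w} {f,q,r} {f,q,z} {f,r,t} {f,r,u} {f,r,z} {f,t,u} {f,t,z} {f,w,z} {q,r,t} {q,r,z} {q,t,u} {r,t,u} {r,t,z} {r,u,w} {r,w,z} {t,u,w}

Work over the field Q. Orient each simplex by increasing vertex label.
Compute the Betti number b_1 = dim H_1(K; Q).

n_0=9 n_1=33 n_2=29  [Q]
∂1: piv[ae,af,at,au,aw,az,eq,er] rk=8  ker:ef,et,eu,ew,ez,fq,fr,ft,fu,fw,fz,qr,qt,qu,qz,rt,ru,rw,rz,tu,tw,tz,uw,uz,wz
∂2: piv[aet,aft,atu,atw,auw,auz,efq,eft,efu,eru,etu,etw,fqr,fqz,frt,fru,frz,ftz,fwz,qrt,qtu,ruw,rwz] rk=23  ker:euw,ftu,qrz,rtu,rtz,tuw
b_1=(33−8)−23=2

b_1=2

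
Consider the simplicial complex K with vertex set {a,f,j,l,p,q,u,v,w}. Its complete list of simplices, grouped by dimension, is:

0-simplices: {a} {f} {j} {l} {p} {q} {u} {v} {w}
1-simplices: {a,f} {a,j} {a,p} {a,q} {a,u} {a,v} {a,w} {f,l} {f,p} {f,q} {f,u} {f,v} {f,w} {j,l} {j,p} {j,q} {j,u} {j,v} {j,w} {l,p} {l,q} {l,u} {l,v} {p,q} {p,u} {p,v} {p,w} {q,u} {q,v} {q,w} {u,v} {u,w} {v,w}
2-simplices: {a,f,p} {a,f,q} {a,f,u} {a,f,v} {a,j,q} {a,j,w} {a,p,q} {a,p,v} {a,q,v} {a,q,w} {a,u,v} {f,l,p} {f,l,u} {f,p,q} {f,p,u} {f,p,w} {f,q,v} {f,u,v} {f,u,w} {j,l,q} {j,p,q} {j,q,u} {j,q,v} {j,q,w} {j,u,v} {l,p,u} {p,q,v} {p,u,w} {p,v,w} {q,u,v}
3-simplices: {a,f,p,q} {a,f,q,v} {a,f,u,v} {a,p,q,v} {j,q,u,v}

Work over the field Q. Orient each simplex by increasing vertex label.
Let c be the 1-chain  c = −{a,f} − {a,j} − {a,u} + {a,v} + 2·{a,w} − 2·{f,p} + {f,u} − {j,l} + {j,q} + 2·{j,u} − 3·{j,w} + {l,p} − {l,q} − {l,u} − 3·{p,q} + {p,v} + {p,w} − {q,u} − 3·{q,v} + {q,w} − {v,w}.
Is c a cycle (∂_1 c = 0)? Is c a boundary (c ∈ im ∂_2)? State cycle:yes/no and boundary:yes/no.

n_0=9 n_1=33 n_2=30 n_3=5  [Q]
∂1: piv[af,aj,ap,aq,au,av,aw,fl] rk=8  ker:fp,fq,fu,fv,fw,jl,jp,jq,ju,jv,jw,lp,lq,lu,lv,pq,pu,pv,pw,qu,qv,qw,uv,uw,vw
∂2: piv[afp,afq,afu,afv,ajq,ajw,apq,apv,aqv,aqw,auv,flp,flu,fpu,fpw,fuw,jlq,jpq,jqu,jqv,juv,pvw] rk=22  ker:fpq,fqv,fuv,jqw,lpu,pqv,puw,quv
∂3: piv[afpq,afqv,afuv,apqv,jquv] rk=5
∂1c = 0
c vs im∂2: reduces to 0 ⇒ boundary

cycle:yes boundary:yes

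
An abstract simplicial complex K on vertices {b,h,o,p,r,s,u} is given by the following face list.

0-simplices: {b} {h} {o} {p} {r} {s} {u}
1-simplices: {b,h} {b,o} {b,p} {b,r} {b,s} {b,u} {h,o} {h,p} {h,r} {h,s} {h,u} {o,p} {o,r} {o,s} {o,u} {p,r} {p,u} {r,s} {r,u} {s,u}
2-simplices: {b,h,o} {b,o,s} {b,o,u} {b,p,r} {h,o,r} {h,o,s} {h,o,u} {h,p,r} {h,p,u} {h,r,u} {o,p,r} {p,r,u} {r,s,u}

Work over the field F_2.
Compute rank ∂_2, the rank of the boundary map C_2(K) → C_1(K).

rank∂_2=12

n_0=7 n_1=20 n_2=13  [Z2]
∂1: piv[bh,bo,bp,br,bs,bu] rk=6  ker:ho,hp,hr,hs,hu,op,or,os,ou,pr,pu,rs,ru,su
∂2: piv[bho,bos,bou,bpr,hor,hos,hou,hpr,hpu,hru,opr,rsu] rk=12  ker:pru
rk∂_2=12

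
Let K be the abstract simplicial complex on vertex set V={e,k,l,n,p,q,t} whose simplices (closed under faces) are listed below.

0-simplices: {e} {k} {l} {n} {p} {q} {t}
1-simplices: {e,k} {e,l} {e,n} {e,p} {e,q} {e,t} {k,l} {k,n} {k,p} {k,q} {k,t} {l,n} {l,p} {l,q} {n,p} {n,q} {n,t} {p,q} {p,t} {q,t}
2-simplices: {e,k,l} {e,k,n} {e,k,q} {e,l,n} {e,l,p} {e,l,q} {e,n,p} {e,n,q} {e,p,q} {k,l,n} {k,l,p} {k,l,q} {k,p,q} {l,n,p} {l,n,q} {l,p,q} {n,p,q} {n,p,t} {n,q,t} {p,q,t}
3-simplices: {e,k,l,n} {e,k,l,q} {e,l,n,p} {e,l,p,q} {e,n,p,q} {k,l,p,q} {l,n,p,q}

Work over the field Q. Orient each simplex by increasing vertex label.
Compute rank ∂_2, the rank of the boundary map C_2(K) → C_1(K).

rank∂_2=12

n_0=7 n_1=20 n_2=20 n_3=7  [Q]
∂1: piv[ek,el,en,ep,eq,et] rk=6  ker:kl,kn,kp,kq,kt,ln,lp,lq,np,nq,nt,pq,pt,qt
∂2: piv[ekl,ekn,ekq,eln,elp,elq,enp,enq,epq,klp,npt,nqt] rk=12  ker:kln,klq,kpq,lnp,lnq,lpq,npq,pqt
∂3: piv[ekln,eklq,elnp,elpq,enpq,klpq,lnpq] rk=7
rk∂_2=12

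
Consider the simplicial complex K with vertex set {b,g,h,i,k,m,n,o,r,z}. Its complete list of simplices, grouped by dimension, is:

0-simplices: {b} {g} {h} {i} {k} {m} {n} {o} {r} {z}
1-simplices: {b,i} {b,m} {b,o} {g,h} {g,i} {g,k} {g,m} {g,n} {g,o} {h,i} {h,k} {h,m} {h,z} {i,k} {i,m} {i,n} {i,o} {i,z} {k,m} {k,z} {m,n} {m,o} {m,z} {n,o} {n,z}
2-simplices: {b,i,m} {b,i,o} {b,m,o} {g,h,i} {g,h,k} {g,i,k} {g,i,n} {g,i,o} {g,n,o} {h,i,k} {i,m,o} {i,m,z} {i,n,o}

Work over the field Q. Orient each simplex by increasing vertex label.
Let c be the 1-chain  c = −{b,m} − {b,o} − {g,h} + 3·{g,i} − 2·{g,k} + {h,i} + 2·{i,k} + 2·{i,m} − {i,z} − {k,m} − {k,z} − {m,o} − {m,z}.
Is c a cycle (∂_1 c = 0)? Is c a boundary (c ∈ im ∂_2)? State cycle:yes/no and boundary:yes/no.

cycle:no boundary:no

n_0=10 n_1=25 n_2=13  [Q]
∂1: piv[bi,bm,bo,gh,gi,gk,gn,hz] rk=8  ker:gm,go,hi,hk,hm,ik,im,in,io,iz,km,kz,mn,mo,mz,no,nz
∂2: piv[bim,bio,bmo,ghi,ghk,gik,gin,gio,gno,imz] rk=10  ker:hik,imo,ino
∂1c = 2·{b} − 2·{h} + {i} + 2·{k} + 2·{m} − 2·{o} − 3·{z}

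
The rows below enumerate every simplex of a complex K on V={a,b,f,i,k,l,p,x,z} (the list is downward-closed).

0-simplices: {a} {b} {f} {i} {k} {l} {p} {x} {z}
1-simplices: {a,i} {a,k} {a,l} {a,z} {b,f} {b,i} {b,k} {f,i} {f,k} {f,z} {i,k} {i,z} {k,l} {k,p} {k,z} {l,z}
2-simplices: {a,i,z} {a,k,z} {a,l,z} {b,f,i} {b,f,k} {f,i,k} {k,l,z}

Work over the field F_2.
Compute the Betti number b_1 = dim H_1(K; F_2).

b_1=2

n_0=9 n_1=16 n_2=7  [Z2]
∂1: piv[ai,ak,al,az,bf,bi,kp] rk=7  ker:bk,fi,fk,fz,ik,iz,kl,kz,lz
∂2: piv[aiz,akz,alz,bfi,bfk,fik,klz] rk=7
b_1=(16−7)−7=2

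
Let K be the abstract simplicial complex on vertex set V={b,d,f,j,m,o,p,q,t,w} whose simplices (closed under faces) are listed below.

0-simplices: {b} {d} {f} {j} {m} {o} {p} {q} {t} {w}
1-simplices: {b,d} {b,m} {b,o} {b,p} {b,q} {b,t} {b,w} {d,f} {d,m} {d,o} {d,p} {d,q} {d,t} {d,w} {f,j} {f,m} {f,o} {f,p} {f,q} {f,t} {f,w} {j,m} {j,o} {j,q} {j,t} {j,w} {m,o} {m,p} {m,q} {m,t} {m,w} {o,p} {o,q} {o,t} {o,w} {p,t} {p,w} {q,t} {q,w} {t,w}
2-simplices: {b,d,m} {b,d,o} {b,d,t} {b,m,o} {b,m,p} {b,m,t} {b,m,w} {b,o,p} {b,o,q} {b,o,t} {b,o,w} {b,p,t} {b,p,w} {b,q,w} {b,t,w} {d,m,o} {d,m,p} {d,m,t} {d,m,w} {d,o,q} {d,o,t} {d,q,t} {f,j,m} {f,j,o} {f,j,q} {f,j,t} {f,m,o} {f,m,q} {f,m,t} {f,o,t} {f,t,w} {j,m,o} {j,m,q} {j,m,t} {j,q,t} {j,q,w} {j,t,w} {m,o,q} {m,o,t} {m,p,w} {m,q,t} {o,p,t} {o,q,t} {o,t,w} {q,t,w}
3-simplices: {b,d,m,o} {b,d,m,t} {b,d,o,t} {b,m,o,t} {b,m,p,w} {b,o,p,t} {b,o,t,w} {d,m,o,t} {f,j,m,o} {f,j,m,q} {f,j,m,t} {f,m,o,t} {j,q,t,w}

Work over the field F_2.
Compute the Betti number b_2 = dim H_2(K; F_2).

n_0=10 n_1=40 n_2=45 n_3=13  [Z2]
∂1: piv[bd,bm,bo,bp,bq,bt,bw,df,fj] rk=9  ker:dm,do,dp,dq,dt,dw,fm,fo,fp,fq,ft,fw,jm,jo,jq,jt,jw,mo,mp,mq,mt,mw,op,oq,ot,ow,pt,pw,qt,qw,tw
∂2: piv[bdm,bdo,bdt,bmo,bmp,bmt,bmw,bop,boq,bot,bow,bpt,bpw,bqw,btw,dmp,dmw,doq,dqt,fjm,fjo,fjq,fjt,fmo,fmq,fmt,ftw,jqt,jqw] rk=29  ker:dmo,dmt,dot,fot,jmo,jmq,jmt,jtw,moq,mot,mpw,mqt,opt,oqt,otw,qtw
∂3: piv[bdmo,bdmt,bdot,bmot,bmpw,bopt,botw,fjmo,fjmq,fjmt,fmot,jqtw] rk=12  ker:dmot
b_2=(45−29)−12=4

b_2=4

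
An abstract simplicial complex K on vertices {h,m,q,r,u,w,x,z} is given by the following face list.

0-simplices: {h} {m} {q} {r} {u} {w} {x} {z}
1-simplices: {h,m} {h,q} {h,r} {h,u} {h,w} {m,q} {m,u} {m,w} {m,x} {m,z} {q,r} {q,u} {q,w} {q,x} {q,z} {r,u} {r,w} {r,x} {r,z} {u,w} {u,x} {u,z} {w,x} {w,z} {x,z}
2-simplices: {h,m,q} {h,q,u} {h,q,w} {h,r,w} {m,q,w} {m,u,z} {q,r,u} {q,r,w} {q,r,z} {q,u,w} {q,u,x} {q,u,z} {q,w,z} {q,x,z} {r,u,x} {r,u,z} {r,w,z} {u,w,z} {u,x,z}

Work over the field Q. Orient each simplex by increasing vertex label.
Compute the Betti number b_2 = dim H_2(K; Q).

b_2=4

n_0=8 n_1=25 n_2=19  [Q]
∂1: piv[hm,hq,hr,hu,hw,mx,mz] rk=7  ker:mq,mu,mw,qr,qu,qw,qx,qz,ru,rw,rx,rz,uw,ux,uz,wx,wz,xz
∂2: piv[hmq,hqu,hqw,hrw,mqw,muz,qru,qrw,qrz,quw,qux,quz,qwz,qxz,rux] rk=15  ker:ruz,rwz,uwz,uxz
b_2=(19−15)−0=4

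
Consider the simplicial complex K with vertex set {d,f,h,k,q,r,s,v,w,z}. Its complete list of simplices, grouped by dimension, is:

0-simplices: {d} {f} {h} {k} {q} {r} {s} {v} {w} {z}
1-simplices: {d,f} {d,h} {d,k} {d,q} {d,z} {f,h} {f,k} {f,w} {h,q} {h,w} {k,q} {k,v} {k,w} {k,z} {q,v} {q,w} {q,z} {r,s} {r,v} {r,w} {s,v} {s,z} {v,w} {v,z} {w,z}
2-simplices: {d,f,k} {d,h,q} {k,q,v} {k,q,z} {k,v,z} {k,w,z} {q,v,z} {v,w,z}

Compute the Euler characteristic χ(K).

χ(K)=-7

n_0=10 n_1=25 n_2=8
χ=+10−25+8=-7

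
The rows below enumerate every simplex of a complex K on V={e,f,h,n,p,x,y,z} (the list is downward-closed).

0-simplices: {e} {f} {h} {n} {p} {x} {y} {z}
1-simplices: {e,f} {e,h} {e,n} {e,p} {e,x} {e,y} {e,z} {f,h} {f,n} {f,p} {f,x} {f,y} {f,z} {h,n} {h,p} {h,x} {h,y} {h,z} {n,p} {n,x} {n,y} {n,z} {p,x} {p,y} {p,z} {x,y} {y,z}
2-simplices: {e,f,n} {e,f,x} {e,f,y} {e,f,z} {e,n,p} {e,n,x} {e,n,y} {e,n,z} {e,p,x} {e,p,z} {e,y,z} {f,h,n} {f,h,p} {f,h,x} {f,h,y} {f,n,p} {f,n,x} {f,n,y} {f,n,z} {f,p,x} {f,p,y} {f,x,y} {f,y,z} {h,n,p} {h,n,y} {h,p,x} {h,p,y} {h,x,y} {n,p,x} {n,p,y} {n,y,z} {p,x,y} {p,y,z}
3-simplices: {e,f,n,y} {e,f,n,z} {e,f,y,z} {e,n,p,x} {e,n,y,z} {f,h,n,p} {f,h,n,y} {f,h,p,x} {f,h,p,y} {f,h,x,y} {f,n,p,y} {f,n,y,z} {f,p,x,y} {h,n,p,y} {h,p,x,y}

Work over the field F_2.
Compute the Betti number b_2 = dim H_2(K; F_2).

b_2=3

n_0=8 n_1=27 n_2=33 n_3=15  [Z2]
∂1: piv[ef,eh,en,ep,ex,ey,ez] rk=7  ker:fh,fn,fp,fx,fy,fz,hn,hp,hx,hy,hz,np,nx,ny,nz,px,py,pz,xy,yz
∂2: piv[efn,efx,efy,efz,enp,enx,eny,enz,epx,epz,eyz,fhn,fhp,fhx,fhy,fnp,fpy,fxy] rk=18  ker:fnx,fny,fnz,fpx,fyz,hnp,hny,hpx,hpy,hxy,npx,npy,nyz,pxy,pyz
∂3: piv[efny,efnz,efyz,enpx,enyz,fhnp,fhny,fhpx,fhpy,fhxy,fnpy,fpxy] rk=12  ker:fnyz,hnpy,hpxy
b_2=(33−18)−12=3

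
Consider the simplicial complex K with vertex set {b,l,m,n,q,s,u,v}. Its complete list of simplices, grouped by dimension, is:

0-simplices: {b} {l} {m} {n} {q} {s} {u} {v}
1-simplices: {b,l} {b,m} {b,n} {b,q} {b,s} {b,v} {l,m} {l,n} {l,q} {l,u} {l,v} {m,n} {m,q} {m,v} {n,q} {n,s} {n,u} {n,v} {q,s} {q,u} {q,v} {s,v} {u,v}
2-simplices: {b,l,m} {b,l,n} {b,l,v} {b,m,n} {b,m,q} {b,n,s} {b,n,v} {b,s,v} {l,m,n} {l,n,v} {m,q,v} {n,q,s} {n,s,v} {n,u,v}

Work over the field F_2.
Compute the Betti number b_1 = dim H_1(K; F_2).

n_0=8 n_1=23 n_2=14  [Z2]
∂1: piv[bl,bm,bn,bq,bs,bv,lu] rk=7  ker:lm,ln,lq,lv,mn,mq,mv,nq,ns,nu,nv,qs,qu,qv,sv,uv
∂2: piv[blm,bln,blv,bmn,bmq,bns,bnv,bsv,mqv,nqs,nuv] rk=11  ker:lmn,lnv,nsv
b_1=(23−7)−11=5

b_1=5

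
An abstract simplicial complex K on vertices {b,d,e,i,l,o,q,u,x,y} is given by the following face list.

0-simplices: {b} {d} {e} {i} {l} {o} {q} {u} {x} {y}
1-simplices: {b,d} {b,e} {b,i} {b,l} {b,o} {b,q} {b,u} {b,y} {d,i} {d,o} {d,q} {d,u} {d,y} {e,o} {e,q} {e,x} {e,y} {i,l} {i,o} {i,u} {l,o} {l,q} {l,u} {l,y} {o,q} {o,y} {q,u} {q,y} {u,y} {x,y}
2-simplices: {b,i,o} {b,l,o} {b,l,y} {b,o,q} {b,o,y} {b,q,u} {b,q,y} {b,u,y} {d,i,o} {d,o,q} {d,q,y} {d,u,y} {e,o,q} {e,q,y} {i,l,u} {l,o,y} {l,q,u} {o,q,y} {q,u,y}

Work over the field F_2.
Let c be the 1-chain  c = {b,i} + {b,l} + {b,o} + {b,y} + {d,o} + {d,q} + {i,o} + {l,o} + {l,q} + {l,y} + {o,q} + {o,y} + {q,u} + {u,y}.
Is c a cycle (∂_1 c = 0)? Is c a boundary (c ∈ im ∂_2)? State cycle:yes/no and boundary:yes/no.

cycle:yes boundary:no

n_0=10 n_1=30 n_2=19  [Z2]
∂1: piv[bd,be,bi,bl,bo,bq,bu,by,ex] rk=9  ker:di,do,dq,du,dy,eo,eq,ey,il,io,iu,lo,lq,lu,ly,oq,oy,qu,qy,uy,xy
∂2: piv[bio,blo,bly,boq,boy,bqu,bqy,buy,dio,doq,dqy,duy,eoq,eqy,ilu,lqu] rk=16  ker:loy,oqy,quy
∂1c = 0
c vs im∂2: residual ≠ 0 ⇒ not boundary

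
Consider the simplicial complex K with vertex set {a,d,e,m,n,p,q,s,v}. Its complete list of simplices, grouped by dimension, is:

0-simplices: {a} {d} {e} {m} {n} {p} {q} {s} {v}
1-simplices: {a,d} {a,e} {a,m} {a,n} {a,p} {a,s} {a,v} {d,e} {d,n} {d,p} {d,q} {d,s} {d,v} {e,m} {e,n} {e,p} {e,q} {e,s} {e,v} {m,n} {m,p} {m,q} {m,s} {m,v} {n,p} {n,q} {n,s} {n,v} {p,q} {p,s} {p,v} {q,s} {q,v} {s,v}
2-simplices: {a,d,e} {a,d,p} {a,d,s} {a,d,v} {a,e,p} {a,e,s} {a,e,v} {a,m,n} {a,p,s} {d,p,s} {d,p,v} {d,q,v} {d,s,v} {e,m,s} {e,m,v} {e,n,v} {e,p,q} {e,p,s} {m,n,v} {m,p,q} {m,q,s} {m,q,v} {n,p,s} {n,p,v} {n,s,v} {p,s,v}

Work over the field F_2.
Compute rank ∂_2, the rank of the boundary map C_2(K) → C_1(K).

n_0=9 n_1=34 n_2=26  [Z2]
∂1: piv[ad,ae,am,an,ap,as,av,dq] rk=8  ker:de,dn,dp,ds,dv,em,en,ep,eq,es,ev,mn,mp,mq,ms,mv,np,nq,ns,nv,pq,ps,pv,qs,qv,sv
∂2: piv[ade,adp,ads,adv,aep,aes,aev,amn,aps,dpv,dqv,dsv,ems,emv,env,epq,mnv,mpq,mqs,mqv,nps,npv] rk=22  ker:dps,eps,nsv,psv
rk∂_2=22

rank∂_2=22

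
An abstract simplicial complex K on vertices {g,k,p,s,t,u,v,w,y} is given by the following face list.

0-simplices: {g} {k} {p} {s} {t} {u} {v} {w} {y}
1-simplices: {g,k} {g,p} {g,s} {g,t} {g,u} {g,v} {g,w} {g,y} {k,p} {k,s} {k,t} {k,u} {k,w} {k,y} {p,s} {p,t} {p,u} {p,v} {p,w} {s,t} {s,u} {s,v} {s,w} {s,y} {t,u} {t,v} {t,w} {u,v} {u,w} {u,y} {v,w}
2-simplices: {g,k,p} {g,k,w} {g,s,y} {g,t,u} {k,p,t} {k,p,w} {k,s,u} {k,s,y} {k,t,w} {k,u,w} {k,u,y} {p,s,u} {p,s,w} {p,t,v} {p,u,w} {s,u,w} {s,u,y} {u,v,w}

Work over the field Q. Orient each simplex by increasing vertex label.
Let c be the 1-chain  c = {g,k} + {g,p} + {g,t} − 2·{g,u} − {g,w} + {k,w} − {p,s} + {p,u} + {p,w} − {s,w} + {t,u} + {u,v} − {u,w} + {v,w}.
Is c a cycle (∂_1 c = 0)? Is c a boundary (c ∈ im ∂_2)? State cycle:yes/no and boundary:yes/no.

cycle:yes boundary:no

n_0=9 n_1=31 n_2=18  [Q]
∂1: piv[gk,gp,gs,gt,gu,gv,gw,gy] rk=8  ker:kp,ks,kt,ku,kw,ky,ps,pt,pu,pv,pw,st,su,sv,sw,sy,tu,tv,tw,uv,uw,uy,vw
∂2: piv[gkp,gkw,gsy,gtu,kpt,kpw,ksu,ksy,ktw,kuw,kuy,psu,psw,ptv,puw,uvw] rk=16  ker:suw,suy
∂1c = 0
c vs im∂2: residual ≠ 0 ⇒ not boundary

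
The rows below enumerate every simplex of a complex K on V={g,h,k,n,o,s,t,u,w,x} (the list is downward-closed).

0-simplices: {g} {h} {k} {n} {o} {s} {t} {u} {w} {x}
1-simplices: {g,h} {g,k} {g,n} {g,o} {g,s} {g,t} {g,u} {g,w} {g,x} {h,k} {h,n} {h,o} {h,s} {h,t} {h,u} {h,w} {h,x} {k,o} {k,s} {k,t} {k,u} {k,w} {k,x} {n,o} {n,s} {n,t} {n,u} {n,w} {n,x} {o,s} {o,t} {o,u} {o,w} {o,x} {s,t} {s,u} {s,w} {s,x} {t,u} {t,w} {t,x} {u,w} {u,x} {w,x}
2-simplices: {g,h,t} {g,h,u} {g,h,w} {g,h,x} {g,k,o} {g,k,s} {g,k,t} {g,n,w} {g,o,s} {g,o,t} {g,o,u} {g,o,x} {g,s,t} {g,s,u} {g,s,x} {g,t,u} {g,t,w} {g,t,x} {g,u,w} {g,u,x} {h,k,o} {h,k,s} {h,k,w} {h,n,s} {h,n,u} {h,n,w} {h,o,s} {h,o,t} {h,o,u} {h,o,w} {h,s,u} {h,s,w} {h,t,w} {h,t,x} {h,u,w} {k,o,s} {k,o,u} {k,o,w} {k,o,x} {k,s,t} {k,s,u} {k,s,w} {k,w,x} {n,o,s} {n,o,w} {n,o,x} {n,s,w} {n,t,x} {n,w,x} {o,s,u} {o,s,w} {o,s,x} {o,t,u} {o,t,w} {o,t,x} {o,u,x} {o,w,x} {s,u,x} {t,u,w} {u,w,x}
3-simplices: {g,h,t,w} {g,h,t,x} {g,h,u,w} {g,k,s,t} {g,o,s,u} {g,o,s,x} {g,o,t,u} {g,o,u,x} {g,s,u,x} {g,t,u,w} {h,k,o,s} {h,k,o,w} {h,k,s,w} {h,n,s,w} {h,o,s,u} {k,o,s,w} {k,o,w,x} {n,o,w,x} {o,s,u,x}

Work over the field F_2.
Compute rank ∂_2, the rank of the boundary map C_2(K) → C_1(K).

n_0=10 n_1=44 n_2=60 n_3=19  [Z2]
∂1: piv[gh,gk,gn,go,gs,gt,gu,gw,gx] rk=9  ker:hk,hn,ho,hs,ht,hu,hw,hx,ko,ks,kt,ku,kw,kx,no,ns,nt,nu,nw,nx,os,ot,ou,ow,ox,st,su,sw,sx,tu,tw,tx,uw,ux,wx
∂2: piv[ght,ghu,ghw,ghx,gko,gks,gkt,gnw,gos,got,gou,gox,gst,gsu,gsx,gtu,gtw,gtx,guw,gux,hko,hks,hkw,hns,hnu,hnw,hot,how,hsw,kou,kox,kwx,nos,nox,ntx] rk=35  ker:hos,hou,hsu,htw,htx,huw,kos,kow,kst,ksu,ksw,now,nsw,nwx,osu,osw,osx,otu,otw,otx,oux,owx,sux,tuw,uwx
∂3: piv[ghtw,ghtx,ghuw,gkst,gosu,gosx,gotu,goux,gsux,gtuw,hkos,hkow,hksw,hnsw,hosu,kosw,kowx,nowx] rk=18  ker:osux
rk∂_2=35

rank∂_2=35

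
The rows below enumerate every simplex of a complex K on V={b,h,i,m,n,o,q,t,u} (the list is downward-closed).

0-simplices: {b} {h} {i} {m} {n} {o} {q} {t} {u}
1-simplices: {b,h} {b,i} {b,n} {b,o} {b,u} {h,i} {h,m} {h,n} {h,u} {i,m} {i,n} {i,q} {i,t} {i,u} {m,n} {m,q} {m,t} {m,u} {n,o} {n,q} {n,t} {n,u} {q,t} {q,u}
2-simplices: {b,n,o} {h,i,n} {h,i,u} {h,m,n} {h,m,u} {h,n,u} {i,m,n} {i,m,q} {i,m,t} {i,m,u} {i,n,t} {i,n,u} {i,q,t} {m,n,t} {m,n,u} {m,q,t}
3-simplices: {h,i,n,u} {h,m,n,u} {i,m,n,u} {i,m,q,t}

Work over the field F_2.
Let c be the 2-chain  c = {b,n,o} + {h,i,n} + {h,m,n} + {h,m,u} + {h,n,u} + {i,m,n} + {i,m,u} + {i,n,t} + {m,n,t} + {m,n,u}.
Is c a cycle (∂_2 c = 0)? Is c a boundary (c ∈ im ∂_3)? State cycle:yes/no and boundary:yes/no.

n_0=9 n_1=24 n_2=16 n_3=4  [Z2]
∂1: piv[bh,bi,bn,bo,bu,hm,iq,it] rk=8  ker:hi,hn,hu,im,in,iu,mn,mq,mt,mu,no,nq,nt,nu,qt,qu
∂2: piv[bno,hin,hiu,hmn,hmu,hnu,imn,imq,imt,int,iqt] rk=11  ker:imu,inu,mnt,mnu,mqt
∂3: piv[hinu,hmnu,imnu,imqt] rk=4
∂2c = {b,n} + {b,o} + {h,i} + {h,n} + {i,n} + {i,t} + {i,u} + {m,t} + {m,u} + {n,o}

cycle:no boundary:no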